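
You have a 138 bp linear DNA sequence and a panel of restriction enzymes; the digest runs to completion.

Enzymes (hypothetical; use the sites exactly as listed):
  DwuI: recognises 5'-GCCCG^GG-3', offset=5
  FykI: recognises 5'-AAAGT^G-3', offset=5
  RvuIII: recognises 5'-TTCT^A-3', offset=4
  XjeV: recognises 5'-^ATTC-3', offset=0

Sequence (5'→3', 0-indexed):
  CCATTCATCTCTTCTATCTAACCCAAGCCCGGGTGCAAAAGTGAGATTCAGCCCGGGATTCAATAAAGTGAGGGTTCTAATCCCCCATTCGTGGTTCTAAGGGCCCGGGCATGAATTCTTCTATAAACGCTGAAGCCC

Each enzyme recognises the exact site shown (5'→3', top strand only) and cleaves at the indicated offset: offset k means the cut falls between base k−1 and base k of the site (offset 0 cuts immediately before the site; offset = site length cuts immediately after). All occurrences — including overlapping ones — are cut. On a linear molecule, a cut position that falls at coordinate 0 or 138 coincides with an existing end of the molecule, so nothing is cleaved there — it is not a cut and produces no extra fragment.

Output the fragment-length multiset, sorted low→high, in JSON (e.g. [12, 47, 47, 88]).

[2,2,3,7,8,8,9,9,10,11,12,12,13,16,16]

Per-enzyme occurrences:
  DwuI GCCCGGG/5: at [26, 50, 102] ⇒ [31, 55, 107]
  FykI AAAGTG/5: at [37, 64] ⇒ [42, 69]
  RvuIII TTCTA/4: at [11, 74, 94, 118] ⇒ [15, 78, 98, 122]
  XjeV ATTC/0: at [2, 45, 57, 86, 114] ⇒ [2, 45, 57, 86, 114]

Pooled cuts: [2, 15, 31, 42, 45, 55, 57, 69, 78, 86, 98, 107, 114, 122]

Fragments:
  [0,2): 2 bp
  [2,15): 13 bp
  [15,31): 16 bp
  [31,42): 11 bp
  [42,45): 3 bp
  [45,55): 10 bp
  [55,57): 2 bp
  [57,69): 12 bp
  [69,78): 9 bp
  [78,86): 8 bp
  [86,98): 12 bp
  [98,107): 9 bp
  [107,114): 7 bp
  [114,122): 8 bp
  [122,138): 16 bp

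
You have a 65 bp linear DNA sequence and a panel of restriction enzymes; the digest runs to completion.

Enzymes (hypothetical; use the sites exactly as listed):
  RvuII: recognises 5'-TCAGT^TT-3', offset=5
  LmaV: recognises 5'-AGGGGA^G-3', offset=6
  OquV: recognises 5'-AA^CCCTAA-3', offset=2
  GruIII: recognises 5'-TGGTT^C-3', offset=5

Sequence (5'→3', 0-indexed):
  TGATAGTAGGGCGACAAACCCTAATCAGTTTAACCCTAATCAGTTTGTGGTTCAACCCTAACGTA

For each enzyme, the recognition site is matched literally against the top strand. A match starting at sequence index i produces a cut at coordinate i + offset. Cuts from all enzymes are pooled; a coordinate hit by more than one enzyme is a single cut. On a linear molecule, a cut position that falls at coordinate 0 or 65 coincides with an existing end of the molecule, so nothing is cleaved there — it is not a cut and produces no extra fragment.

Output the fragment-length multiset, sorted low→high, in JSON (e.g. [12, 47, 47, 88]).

[3,4,8,10,11,11,18]

Scan for sites:
  RvuII TCAGTTT/5: at [24, 39] ⇒ [29, 44]
  LmaV (AGGGGAG, off=6): no sites
  OquV AACCCTAA/2: at [16, 31, 53] ⇒ [18, 33, 55]
  GruIII TGGTTC/5: at [47] ⇒ [52]

Pooled cuts: [18, 29, 33, 44, 52, 55]

Fragments:
  [0,18): 18 bp
  [18,29): 11 bp
  [29,33): 4 bp
  [33,44): 11 bp
  [44,52): 8 bp
  [52,55): 3 bp
  [55,65): 10 bp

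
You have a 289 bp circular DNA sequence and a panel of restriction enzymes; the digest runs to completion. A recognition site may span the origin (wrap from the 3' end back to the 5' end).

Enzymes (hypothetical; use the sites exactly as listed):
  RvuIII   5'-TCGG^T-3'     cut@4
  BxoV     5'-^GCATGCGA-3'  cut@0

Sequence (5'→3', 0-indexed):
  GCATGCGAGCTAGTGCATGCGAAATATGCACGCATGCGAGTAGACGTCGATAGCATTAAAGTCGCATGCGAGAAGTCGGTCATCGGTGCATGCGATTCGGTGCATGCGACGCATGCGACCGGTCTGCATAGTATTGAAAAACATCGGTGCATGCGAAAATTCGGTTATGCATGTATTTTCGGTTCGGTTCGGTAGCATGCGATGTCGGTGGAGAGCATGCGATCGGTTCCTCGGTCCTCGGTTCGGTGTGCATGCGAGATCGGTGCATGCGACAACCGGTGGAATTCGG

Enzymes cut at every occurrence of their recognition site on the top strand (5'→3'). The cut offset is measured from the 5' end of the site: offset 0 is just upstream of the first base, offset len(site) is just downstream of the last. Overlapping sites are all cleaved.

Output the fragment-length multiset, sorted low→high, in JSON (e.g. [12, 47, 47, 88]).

Site scan:
  RvuIII (TCGGT, off=4): starts [75, 82, 96, 143, 160, 178, 183, 188, 204, 222, 230, 237, 242, 259] → cuts [79, 86, 100, 147, 164, 182, 187, 192, 208, 226, 234, 241, 246, 263]
  BxoV (GCATGCGA, off=0): starts [0, 14, 31, 63, 87, 101, 110, 148, 194, 214, 249, 264] → cuts [0, 14, 31, 63, 87, 101, 110, 148, 194, 214, 249, 264]

All cut coordinates (distinct, sorted): [0, 14, 31, 63, 79, 86, 87, 100, 101, 110, 147, 148, 164, 182, 187, 192, 194, 208, 214, 226, 234, 241, 246, 249, 263, 264]

Fragment lengths:
  0→14: 14 bp
  14→31: 17 bp
  31→63: 32 bp
  63→79: 16 bp
  79→86: 7 bp
  86→87: 1 bp
  87→100: 13 bp
  100→101: 1 bp
  101→110: 9 bp
  110→147: 37 bp
  147→148: 1 bp
  148→164: 16 bp
  164→182: 18 bp
  182→187: 5 bp
  187→192: 5 bp
  192→194: 2 bp
  194→208: 14 bp
  208→214: 6 bp
  214→226: 12 bp
  226→234: 8 bp
  234→241: 7 bp
  241→246: 5 bp
  246→249: 3 bp
  249→263: 14 bp
  263→264: 1 bp
  264→0 (wrap): 289-264+0 = 25 bp

[1,1,1,1,2,3,5,5,5,6,7,7,8,9,12,13,14,14,14,16,16,17,18,25,32,37]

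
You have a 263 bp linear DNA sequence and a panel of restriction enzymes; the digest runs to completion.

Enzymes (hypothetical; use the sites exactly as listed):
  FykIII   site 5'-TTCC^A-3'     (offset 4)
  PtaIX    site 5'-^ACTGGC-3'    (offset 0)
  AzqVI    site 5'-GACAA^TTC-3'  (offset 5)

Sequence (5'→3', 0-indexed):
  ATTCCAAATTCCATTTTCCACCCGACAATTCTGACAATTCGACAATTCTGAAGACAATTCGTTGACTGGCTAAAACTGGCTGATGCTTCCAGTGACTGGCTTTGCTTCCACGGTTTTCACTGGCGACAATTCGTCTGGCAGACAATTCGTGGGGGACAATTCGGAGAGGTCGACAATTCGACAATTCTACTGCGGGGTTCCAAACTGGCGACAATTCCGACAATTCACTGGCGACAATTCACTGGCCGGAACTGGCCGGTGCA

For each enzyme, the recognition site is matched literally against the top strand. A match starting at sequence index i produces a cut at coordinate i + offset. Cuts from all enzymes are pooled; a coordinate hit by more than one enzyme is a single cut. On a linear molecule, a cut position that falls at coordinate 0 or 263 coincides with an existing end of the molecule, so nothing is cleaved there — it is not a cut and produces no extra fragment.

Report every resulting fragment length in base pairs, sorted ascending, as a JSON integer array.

Scan for sites:
  FykIII (TTCCA, off=4): starts [1, 8, 15, 86, 105, 197] → cuts [5, 12, 19, 90, 109, 201]
  PtaIX (ACTGGC, off=0): starts [64, 74, 94, 118, 203, 226, 240, 250] → cuts [64, 74, 94, 118, 203, 226, 240, 250]
  AzqVI (GACAATTC, off=5): starts [23, 32, 40, 52, 124, 140, 154, 171, 179, 209, 218, 232] → cuts [28, 37, 45, 57, 129, 145, 159, 176, 184, 214, 223, 237]

All cut coordinates (distinct, sorted): [5, 12, 19, 28, 37, 45, 57, 64, 74, 90, 94, 109, 118, 129, 145, 159, 176, 184, 201, 203, 214, 223, 226, 237, 240, 250]

Fragments:
  [0,5): 5 bp
  [5,12): 7 bp
  [12,19): 7 bp
  [19,28): 9 bp
  [28,37): 9 bp
  [37,45): 8 bp
  [45,57): 12 bp
  [57,64): 7 bp
  [64,74): 10 bp
  [74,90): 16 bp
  [90,94): 4 bp
  [94,109): 15 bp
  [109,118): 9 bp
  [118,129): 11 bp
  [129,145): 16 bp
  [145,159): 14 bp
  [159,176): 17 bp
  [176,184): 8 bp
  [184,201): 17 bp
  [201,203): 2 bp
  [203,214): 11 bp
  [214,223): 9 bp
  [223,226): 3 bp
  [226,237): 11 bp
  [237,240): 3 bp
  [240,250): 10 bp
  [250,263): 13 bp

[2,3,3,4,5,7,7,7,8,8,9,9,9,9,10,10,11,11,11,12,13,14,15,16,16,17,17]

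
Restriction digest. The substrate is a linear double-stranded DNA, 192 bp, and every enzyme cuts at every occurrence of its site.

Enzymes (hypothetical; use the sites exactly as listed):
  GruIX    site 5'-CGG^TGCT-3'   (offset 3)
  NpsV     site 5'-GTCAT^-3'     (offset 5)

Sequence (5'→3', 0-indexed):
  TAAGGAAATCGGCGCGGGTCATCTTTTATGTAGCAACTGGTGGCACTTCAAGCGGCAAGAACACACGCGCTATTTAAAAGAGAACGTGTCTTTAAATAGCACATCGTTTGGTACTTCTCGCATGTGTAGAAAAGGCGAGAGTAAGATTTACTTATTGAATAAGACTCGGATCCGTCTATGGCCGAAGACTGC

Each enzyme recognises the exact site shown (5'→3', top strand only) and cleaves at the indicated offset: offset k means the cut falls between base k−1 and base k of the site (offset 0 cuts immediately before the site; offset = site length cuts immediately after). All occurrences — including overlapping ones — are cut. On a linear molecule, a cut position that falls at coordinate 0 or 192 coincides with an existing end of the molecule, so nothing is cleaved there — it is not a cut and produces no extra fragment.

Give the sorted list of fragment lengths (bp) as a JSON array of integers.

[22,170]

Site scan:
  GruIX (CGGTGCT, off=3): no sites
  NpsV (GTCAT, off=5): starts [17] → cuts [22]

All cut coordinates (distinct, sorted): [22]

Fragments:
  [0,22): 22 bp
  [22,192): 170 bp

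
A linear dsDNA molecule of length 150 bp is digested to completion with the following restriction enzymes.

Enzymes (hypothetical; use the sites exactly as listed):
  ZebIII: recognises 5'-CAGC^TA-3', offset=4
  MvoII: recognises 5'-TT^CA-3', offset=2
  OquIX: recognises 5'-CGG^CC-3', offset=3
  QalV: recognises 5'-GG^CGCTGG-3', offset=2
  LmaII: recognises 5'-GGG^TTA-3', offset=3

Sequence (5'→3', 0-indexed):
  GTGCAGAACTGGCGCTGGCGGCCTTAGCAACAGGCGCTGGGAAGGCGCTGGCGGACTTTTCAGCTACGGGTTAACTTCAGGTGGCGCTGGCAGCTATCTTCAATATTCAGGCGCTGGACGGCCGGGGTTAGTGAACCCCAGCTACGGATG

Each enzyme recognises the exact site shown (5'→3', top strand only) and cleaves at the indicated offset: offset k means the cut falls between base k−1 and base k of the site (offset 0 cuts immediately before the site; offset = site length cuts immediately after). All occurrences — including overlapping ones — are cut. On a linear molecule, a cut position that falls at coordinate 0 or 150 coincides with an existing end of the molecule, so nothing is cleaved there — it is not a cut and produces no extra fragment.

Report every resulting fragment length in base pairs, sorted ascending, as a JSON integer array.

[4,4,6,6,6,7,7,7,8,9,10,10,11,12,13,15,15]

Site scan:
  ZebIII (CAGCTA, off=4): starts [60, 90, 138] → cuts [64, 94, 142]
  MvoII (TTCA, off=2): starts [58, 75, 98, 105] → cuts [60, 77, 100, 107]
  OquIX (CGGCC, off=3): starts [18, 118] → cuts [21, 121]
  QalV (GGCGCTGG, off=2): starts [10, 32, 43, 82, 109] → cuts [12, 34, 45, 84, 111]
  LmaII (GGGTTA, off=3): starts [67, 124] → cuts [70, 127]

All cut coordinates (distinct, sorted): [12, 21, 34, 45, 60, 64, 70, 77, 84, 94, 100, 107, 111, 121, 127, 142]

Fragments:
  [0,12): 12 bp
  [12,21): 9 bp
  [21,34): 13 bp
  [34,45): 11 bp
  [45,60): 15 bp
  [60,64): 4 bp
  [64,70): 6 bp
  [70,77): 7 bp
  [77,84): 7 bp
  [84,94): 10 bp
  [94,100): 6 bp
  [100,107): 7 bp
  [107,111): 4 bp
  [111,121): 10 bp
  [121,127): 6 bp
  [127,142): 15 bp
  [142,150): 8 bp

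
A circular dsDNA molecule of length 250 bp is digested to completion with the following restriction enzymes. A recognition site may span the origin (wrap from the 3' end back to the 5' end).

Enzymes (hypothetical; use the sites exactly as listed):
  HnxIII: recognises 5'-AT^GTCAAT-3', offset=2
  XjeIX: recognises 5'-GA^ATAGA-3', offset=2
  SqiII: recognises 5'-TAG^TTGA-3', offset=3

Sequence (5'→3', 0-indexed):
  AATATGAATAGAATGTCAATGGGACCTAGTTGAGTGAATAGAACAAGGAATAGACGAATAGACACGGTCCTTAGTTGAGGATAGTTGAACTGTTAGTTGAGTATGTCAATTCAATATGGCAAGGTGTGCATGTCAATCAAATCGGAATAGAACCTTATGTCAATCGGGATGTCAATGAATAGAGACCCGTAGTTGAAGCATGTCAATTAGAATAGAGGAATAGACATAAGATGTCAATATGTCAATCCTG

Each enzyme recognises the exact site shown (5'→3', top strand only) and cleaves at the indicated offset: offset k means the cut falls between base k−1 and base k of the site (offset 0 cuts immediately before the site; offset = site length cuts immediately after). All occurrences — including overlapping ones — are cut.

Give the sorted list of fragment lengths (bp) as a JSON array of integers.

Site scan:
  HnxIII (ATGTCAAT, off=2): starts [12, 102, 129, 156, 168, 199, 230, 238] → cuts [14, 104, 131, 158, 170, 201, 232, 240]
  XjeIX (GAATAGA, off=2): starts [5, 35, 47, 55, 144, 176, 209, 217] → cuts [7, 37, 49, 57, 146, 178, 211, 219]
  SqiII (TAGTTGA, off=3): starts [26, 71, 81, 93, 189] → cuts [29, 74, 84, 96, 192]

Pooled cuts: [7, 14, 29, 37, 49, 57, 74, 84, 96, 104, 131, 146, 158, 170, 178, 192, 201, 211, 219, 232, 240]

Fragment lengths:
  7→14: 7 bp
  14→29: 15 bp
  29→37: 8 bp
  37→49: 12 bp
  49→57: 8 bp
  57→74: 17 bp
  74→84: 10 bp
  84→96: 12 bp
  96→104: 8 bp
  104→131: 27 bp
  131→146: 15 bp
  146→158: 12 bp
  158→170: 12 bp
  170→178: 8 bp
  178→192: 14 bp
  192→201: 9 bp
  201→211: 10 bp
  211→219: 8 bp
  219→232: 13 bp
  232→240: 8 bp
  240→7 (wrap): 250-240+7 = 17 bp

[7,8,8,8,8,8,8,9,10,10,12,12,12,12,13,14,15,15,17,17,27]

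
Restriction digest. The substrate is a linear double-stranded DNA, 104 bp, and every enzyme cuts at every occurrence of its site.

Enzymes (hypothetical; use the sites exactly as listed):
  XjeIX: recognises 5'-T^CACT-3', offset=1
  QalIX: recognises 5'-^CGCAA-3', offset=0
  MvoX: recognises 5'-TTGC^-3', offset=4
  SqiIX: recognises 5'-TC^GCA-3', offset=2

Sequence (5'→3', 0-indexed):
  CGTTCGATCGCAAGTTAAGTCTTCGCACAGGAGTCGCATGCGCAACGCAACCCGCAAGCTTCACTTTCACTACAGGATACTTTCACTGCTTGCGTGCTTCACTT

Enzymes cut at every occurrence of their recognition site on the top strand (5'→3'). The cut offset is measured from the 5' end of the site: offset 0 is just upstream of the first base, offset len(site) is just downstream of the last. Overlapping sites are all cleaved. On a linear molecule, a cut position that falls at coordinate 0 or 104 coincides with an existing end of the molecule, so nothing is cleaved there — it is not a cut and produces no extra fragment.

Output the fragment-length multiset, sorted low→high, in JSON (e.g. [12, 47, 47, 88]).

[1,5,5,5,6,6,7,8,9,10,11,15,16]

Per-enzyme occurrences:
  XjeIX (TCACT, off=1): starts [60, 66, 82, 98] → cuts [61, 67, 83, 99]
  QalIX (CGCAA, off=0): starts [8, 40, 45, 52] → cuts [8, 40, 45, 52]
  MvoX (TTGC, off=4): starts [89] → cuts [93]
  SqiIX (TCGCA, off=2): starts [7, 22, 33] → cuts [9, 24, 35]

Pooled cuts: [8, 9, 24, 35, 40, 45, 52, 61, 67, 83, 93, 99]

Fragment lengths:
  [0,8): 8 bp
  [8,9): 1 bp
  [9,24): 15 bp
  [24,35): 11 bp
  [35,40): 5 bp
  [40,45): 5 bp
  [45,52): 7 bp
  [52,61): 9 bp
  [61,67): 6 bp
  [67,83): 16 bp
  [83,93): 10 bp
  [93,99): 6 bp
  [99,104): 5 bp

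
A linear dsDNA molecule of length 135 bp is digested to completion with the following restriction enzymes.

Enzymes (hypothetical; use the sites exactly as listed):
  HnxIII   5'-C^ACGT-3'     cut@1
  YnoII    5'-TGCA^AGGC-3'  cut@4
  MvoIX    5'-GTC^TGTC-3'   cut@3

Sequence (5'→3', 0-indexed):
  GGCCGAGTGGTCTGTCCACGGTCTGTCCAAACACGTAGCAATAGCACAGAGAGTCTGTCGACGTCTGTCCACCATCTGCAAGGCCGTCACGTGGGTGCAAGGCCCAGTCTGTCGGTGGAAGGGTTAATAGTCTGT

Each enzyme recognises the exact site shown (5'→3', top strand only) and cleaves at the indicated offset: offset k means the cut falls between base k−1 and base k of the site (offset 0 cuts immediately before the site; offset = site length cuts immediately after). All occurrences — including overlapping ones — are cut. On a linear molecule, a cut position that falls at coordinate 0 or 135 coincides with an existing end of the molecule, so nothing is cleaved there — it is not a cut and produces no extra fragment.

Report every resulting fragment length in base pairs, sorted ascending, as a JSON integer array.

[8,9,10,10,11,11,12,15,23,26]

Scan for sites:
  HnxIII (CACGT, off=1): starts [31, 87] → cuts [32, 88]
  YnoII (TGCAAGGC, off=4): starts [76, 95] → cuts [80, 99]
  MvoIX (GTCTGTC, off=3): starts [9, 20, 52, 62, 106] → cuts [12, 23, 55, 65, 109]

Pooled cuts: [12, 23, 32, 55, 65, 80, 88, 99, 109]

Fragments:
  [0,12): 12 bp
  [12,23): 11 bp
  [23,32): 9 bp
  [32,55): 23 bp
  [55,65): 10 bp
  [65,80): 15 bp
  [80,88): 8 bp
  [88,99): 11 bp
  [99,109): 10 bp
  [109,135): 26 bp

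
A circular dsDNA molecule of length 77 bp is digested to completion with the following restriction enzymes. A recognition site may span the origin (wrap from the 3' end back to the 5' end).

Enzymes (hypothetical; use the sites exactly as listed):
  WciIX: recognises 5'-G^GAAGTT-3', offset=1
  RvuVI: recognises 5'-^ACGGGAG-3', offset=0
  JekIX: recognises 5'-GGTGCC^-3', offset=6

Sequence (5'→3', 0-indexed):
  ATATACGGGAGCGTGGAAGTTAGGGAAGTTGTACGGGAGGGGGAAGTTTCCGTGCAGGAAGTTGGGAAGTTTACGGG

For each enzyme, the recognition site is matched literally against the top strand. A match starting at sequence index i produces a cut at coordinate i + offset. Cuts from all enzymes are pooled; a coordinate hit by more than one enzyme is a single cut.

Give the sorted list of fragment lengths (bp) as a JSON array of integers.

Site scan:
  WciIX GGAAGTT/1: at [14, 23, 41, 56, 64] ⇒ [15, 24, 42, 57, 65]
  RvuVI ACGGGAG/0: at [4, 32] ⇒ [4, 32]
  JekIX (GGTGCC, off=6): no sites

Pooled cuts: [4, 15, 24, 32, 42, 57, 65]

Fragments:
  4→15: 11 bp
  15→24: 9 bp
  24→32: 8 bp
  32→42: 10 bp
  42→57: 15 bp
  57→65: 8 bp
  65→4 (wrap): 77-65+4 = 16 bp

[8,8,9,10,11,15,16]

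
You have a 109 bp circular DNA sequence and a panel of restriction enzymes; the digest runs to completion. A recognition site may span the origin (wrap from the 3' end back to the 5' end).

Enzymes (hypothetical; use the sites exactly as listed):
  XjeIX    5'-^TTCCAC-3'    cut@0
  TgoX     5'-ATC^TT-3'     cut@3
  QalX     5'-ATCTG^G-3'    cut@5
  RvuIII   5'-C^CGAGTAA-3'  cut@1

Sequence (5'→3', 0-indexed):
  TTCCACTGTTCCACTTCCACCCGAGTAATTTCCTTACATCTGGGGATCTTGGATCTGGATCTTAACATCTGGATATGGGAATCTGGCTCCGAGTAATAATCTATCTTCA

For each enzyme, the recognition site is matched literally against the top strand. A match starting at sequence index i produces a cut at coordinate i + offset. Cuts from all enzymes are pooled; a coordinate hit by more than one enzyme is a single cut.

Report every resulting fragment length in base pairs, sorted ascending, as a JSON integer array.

[4,4,4,6,6,7,8,9,10,14,16,21]

Per-enzyme occurrences:
  XjeIX (TTCCAC, off=0): starts [0, 8, 14] → cuts [0, 8, 14]
  TgoX (ATCTT, off=3): starts [45, 58, 102] → cuts [48, 61, 105]
  QalX (ATCTGG, off=5): starts [37, 52, 66, 80] → cuts [42, 57, 71, 85]
  RvuIII (CCGAGTAA, off=1): starts [20, 88] → cuts [21, 89]

Pooled cuts: [0, 8, 14, 21, 42, 48, 57, 61, 71, 85, 89, 105]

Fragments:
  0→8: 8 bp
  8→14: 6 bp
  14→21: 7 bp
  21→42: 21 bp
  42→48: 6 bp
  48→57: 9 bp
  57→61: 4 bp
  61→71: 10 bp
  71→85: 14 bp
  85→89: 4 bp
  89→105: 16 bp
  105→0 (wrap): 109-105+0 = 4 bp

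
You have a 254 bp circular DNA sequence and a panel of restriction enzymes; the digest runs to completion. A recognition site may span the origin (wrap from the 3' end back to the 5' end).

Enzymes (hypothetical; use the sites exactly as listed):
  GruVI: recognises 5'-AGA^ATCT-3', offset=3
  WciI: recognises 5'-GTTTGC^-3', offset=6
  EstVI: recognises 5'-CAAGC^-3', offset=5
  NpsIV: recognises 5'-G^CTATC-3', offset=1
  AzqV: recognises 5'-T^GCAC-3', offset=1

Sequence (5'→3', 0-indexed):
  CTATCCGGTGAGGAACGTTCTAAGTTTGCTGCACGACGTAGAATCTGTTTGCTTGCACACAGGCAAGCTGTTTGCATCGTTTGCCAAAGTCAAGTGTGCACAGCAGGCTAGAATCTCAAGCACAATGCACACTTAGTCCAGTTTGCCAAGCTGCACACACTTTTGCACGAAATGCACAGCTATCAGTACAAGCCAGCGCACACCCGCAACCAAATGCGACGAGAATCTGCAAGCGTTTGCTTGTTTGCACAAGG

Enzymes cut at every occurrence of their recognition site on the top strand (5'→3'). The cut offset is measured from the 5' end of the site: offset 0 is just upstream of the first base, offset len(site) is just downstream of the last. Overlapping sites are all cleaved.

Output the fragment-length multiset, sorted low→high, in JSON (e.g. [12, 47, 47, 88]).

[1,1,2,2,5,5,6,6,6,6,7,9,9,9,10,10,12,12,13,14,14,15,20,29,31]

Site scan:
  GruVI AGAATCT/3: at [39, 109, 221] ⇒ [42, 112, 224]
  WciI GTTTGC/6: at [23, 46, 69, 78, 140, 234, 242] ⇒ [29, 52, 75, 84, 146, 240, 248]
  EstVI CAAGC/5: at [63, 116, 146, 188, 229] ⇒ [68, 121, 151, 193, 234]
  NpsIV GCTATC/1: at [178, 253] ⇒ [0, 179]
  AzqV TGCAC/1: at [29, 53, 96, 125, 151, 163, 172, 245] ⇒ [30, 54, 97, 126, 152, 164, 173, 246]

All cut coordinates (distinct, sorted): [0, 29, 30, 42, 52, 54, 68, 75, 84, 97, 112, 121, 126, 146, 151, 152, 164, 173, 179, 193, 224, 234, 240, 246, 248]

Fragments:
  0→29: 29 bp
  29→30: 1 bp
  30→42: 12 bp
  42→52: 10 bp
  52→54: 2 bp
  54→68: 14 bp
  68→75: 7 bp
  75→84: 9 bp
  84→97: 13 bp
  97→112: 15 bp
  112→121: 9 bp
  121→126: 5 bp
  126→146: 20 bp
  146→151: 5 bp
  151→152: 1 bp
  152→164: 12 bp
  164→173: 9 bp
  173→179: 6 bp
  179→193: 14 bp
  193→224: 31 bp
  224→234: 10 bp
  234→240: 6 bp
  240→246: 6 bp
  246→248: 2 bp
  248→0 (wrap): 254-248+0 = 6 bp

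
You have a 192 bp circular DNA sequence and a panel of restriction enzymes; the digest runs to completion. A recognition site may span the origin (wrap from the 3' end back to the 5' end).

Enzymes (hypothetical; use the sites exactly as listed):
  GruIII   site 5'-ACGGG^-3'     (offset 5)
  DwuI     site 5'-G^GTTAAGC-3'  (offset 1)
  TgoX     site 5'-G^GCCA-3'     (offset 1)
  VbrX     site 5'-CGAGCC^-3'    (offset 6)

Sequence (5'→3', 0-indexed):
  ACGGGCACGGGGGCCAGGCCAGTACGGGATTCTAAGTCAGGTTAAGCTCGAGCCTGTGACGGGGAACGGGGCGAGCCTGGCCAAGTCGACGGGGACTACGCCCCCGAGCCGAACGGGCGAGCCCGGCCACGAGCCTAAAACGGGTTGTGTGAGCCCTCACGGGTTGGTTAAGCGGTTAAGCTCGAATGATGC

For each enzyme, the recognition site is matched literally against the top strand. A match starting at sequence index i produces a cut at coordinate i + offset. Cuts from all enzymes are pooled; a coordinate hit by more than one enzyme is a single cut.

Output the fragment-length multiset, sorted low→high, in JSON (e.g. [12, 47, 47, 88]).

[1,2,2,3,5,6,6,7,7,7,8,9,9,10,11,12,14,14,17,19,23]

Site scan:
  GruIII ACGGG/5: at [0, 6, 23, 58, 65, 88, 112, 139, 158] ⇒ [5, 11, 28, 63, 70, 93, 117, 144, 163]
  DwuI GGTTAAGC/1: at [39, 165, 173] ⇒ [40, 166, 174]
  TgoX GGCCA/1: at [11, 16, 78, 124] ⇒ [12, 17, 79, 125]
  VbrX CGAGCC/6: at [48, 71, 104, 117, 129] ⇒ [54, 77, 110, 123, 135]

All cut coordinates (distinct, sorted): [5, 11, 12, 17, 28, 40, 54, 63, 70, 77, 79, 93, 110, 117, 123, 125, 135, 144, 163, 166, 174]

Fragment lengths:
  5→11: 6 bp
  11→12: 1 bp
  12→17: 5 bp
  17→28: 11 bp
  28→40: 12 bp
  40→54: 14 bp
  54→63: 9 bp
  63→70: 7 bp
  70→77: 7 bp
  77→79: 2 bp
  79→93: 14 bp
  93→110: 17 bp
  110→117: 7 bp
  117→123: 6 bp
  123→125: 2 bp
  125→135: 10 bp
  135→144: 9 bp
  144→163: 19 bp
  163→166: 3 bp
  166→174: 8 bp
  174→5 (wrap): 192-174+5 = 23 bp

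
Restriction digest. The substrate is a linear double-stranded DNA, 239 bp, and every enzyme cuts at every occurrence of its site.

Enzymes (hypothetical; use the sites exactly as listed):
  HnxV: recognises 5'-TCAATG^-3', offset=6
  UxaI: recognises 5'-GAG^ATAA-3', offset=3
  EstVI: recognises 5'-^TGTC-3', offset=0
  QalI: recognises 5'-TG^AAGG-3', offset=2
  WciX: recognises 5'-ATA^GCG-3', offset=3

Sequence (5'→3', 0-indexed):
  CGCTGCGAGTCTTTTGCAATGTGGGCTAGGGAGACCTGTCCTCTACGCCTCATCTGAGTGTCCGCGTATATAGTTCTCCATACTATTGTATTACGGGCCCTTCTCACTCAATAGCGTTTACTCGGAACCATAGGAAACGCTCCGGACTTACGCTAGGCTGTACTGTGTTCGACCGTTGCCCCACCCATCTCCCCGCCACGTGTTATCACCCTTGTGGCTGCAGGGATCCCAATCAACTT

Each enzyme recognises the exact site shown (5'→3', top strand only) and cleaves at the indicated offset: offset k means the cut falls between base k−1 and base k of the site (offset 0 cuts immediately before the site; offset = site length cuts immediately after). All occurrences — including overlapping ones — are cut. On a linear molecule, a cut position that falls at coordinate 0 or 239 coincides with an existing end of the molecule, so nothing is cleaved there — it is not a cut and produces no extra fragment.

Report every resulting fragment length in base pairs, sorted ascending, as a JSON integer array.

Site scan:
  HnxV (TCAATG, off=6): no sites
  UxaI (GAGATAA, off=3): no sites
  EstVI TGTC/0: at [36, 58] ⇒ [36, 58]
  QalI (TGAAGG, off=2): no sites
  WciX ATAGCG/3: at [110] ⇒ [113]

Pooled cuts: [36, 58, 113]

Fragments:
  [0,36): 36 bp
  [36,58): 22 bp
  [58,113): 55 bp
  [113,239): 126 bp

[22,36,55,126]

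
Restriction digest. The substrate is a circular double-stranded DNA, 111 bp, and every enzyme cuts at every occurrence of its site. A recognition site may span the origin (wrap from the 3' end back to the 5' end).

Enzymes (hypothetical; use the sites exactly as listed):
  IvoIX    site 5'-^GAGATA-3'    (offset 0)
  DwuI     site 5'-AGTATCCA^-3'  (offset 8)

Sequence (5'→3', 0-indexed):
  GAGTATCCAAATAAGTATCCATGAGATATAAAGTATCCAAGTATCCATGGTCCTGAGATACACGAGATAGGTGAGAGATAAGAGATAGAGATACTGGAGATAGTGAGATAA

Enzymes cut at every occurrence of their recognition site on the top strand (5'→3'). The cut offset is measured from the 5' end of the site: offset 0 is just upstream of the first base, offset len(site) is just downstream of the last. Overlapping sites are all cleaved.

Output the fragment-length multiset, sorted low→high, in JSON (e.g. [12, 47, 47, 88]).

[1,6,7,7,8,8,9,9,11,12,16,17]

Scan for sites:
  IvoIX (GAGATA, off=0): starts [22, 54, 63, 74, 81, 87, 96, 104] → cuts [22, 54, 63, 74, 81, 87, 96, 104]
  DwuI (AGTATCCA, off=8): starts [1, 13, 31, 39] → cuts [9, 21, 39, 47]

All cut coordinates (distinct, sorted): [9, 21, 22, 39, 47, 54, 63, 74, 81, 87, 96, 104]

Fragment lengths:
  9→21: 12 bp
  21→22: 1 bp
  22→39: 17 bp
  39→47: 8 bp
  47→54: 7 bp
  54→63: 9 bp
  63→74: 11 bp
  74→81: 7 bp
  81→87: 6 bp
  87→96: 9 bp
  96→104: 8 bp
  104→9 (wrap): 111-104+9 = 16 bp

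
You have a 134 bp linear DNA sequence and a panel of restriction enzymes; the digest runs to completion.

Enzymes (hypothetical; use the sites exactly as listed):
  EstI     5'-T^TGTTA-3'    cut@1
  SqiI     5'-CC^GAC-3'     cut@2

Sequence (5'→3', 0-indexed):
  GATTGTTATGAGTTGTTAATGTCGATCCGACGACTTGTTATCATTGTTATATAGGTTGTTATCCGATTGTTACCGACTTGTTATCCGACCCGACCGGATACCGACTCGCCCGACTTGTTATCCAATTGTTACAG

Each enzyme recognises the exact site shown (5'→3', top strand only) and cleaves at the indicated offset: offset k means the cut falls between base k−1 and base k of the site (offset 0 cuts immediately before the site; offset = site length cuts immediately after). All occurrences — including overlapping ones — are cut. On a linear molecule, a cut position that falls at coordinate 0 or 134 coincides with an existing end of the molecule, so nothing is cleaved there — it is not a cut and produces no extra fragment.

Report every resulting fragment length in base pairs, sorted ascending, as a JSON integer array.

[3,4,4,5,7,7,8,8,9,9,10,11,11,11,12,15]

Site scan:
  EstI (TTGTTA, off=1): starts [2, 12, 34, 43, 55, 66, 77, 114, 125] → cuts [3, 13, 35, 44, 56, 67, 78, 115, 126]
  SqiI (CCGAC, off=2): starts [26, 72, 84, 89, 100, 109] → cuts [28, 74, 86, 91, 102, 111]

Pooled cuts: [3, 13, 28, 35, 44, 56, 67, 74, 78, 86, 91, 102, 111, 115, 126]

Fragment lengths:
  [0,3): 3 bp
  [3,13): 10 bp
  [13,28): 15 bp
  [28,35): 7 bp
  [35,44): 9 bp
  [44,56): 12 bp
  [56,67): 11 bp
  [67,74): 7 bp
  [74,78): 4 bp
  [78,86): 8 bp
  [86,91): 5 bp
  [91,102): 11 bp
  [102,111): 9 bp
  [111,115): 4 bp
  [115,126): 11 bp
  [126,134): 8 bp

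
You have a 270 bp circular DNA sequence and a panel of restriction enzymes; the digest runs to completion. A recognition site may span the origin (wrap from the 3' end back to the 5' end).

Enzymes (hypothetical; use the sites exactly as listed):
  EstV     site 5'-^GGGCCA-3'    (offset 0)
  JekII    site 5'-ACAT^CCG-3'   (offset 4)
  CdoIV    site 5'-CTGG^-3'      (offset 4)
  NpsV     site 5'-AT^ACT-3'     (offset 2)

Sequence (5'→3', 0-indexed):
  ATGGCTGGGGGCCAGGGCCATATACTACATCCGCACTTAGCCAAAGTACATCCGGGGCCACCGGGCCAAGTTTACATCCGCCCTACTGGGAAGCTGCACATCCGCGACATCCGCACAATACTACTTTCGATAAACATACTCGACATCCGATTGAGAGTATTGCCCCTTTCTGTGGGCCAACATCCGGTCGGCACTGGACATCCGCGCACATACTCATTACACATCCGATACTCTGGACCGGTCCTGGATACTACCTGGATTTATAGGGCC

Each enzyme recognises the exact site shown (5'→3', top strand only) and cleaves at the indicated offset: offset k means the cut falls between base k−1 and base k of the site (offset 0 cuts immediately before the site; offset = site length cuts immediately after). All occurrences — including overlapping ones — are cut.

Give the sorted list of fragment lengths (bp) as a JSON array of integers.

[2,3,4,5,6,7,7,7,8,9,9,9,9,9,10,10,11,12,12,13,13,14,15,18,21,27]

Scan for sites:
  EstV (GGGCCA, off=0): starts [8, 14, 54, 62, 173, 265] → cuts [8, 14, 54, 62, 173, 265]
  JekII (ACATCCG, off=4): starts [26, 47, 73, 97, 106, 142, 179, 197, 220] → cuts [30, 51, 77, 101, 110, 146, 183, 201, 224]
  CdoIV (CTGG, off=4): starts [4, 85, 193, 232, 243, 254] → cuts [8, 89, 197, 236, 247, 258]
  NpsV (ATACT, off=2): starts [21, 117, 135, 209, 227, 247] → cuts [23, 119, 137, 211, 229, 249]

All cut coordinates (distinct, sorted): [8, 14, 23, 30, 51, 54, 62, 77, 89, 101, 110, 119, 137, 146, 173, 183, 197, 201, 211, 224, 229, 236, 247, 249, 258, 265]

Fragment lengths:
  8→14: 6 bp
  14→23: 9 bp
  23→30: 7 bp
  30→51: 21 bp
  51→54: 3 bp
  54→62: 8 bp
  62→77: 15 bp
  77→89: 12 bp
  89→101: 12 bp
  101→110: 9 bp
  110→119: 9 bp
  119→137: 18 bp
  137→146: 9 bp
  146→173: 27 bp
  173→183: 10 bp
  183→197: 14 bp
  197→201: 4 bp
  201→211: 10 bp
  211→224: 13 bp
  224→229: 5 bp
  229→236: 7 bp
  236→247: 11 bp
  247→249: 2 bp
  249→258: 9 bp
  258→265: 7 bp
  265→8 (wrap): 270-265+8 = 13 bp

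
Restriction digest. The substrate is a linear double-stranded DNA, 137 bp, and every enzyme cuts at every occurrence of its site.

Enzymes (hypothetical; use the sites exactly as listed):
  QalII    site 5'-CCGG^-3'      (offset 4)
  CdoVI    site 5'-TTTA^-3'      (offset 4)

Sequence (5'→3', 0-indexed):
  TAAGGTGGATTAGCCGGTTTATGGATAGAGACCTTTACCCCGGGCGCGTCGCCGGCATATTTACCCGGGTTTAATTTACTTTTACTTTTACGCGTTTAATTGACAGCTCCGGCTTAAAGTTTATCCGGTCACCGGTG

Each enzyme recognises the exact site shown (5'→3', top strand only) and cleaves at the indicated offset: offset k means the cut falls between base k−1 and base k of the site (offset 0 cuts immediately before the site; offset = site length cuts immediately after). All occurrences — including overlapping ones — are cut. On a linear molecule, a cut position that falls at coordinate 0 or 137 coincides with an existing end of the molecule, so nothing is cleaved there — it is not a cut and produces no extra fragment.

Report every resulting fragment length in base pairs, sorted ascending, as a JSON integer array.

Site scan:
  QalII CCGG/4: at [13, 39, 51, 64, 108, 124, 131] ⇒ [17, 43, 55, 68, 112, 128, 135]
  CdoVI TTTA/4: at [17, 33, 59, 69, 74, 80, 86, 94, 119] ⇒ [21, 37, 63, 73, 78, 84, 90, 98, 123]

Pooled cuts: [17, 21, 37, 43, 55, 63, 68, 73, 78, 84, 90, 98, 112, 123, 128, 135]

Fragment lengths:
  [0,17): 17 bp
  [17,21): 4 bp
  [21,37): 16 bp
  [37,43): 6 bp
  [43,55): 12 bp
  [55,63): 8 bp
  [63,68): 5 bp
  [68,73): 5 bp
  [73,78): 5 bp
  [78,84): 6 bp
  [84,90): 6 bp
  [90,98): 8 bp
  [98,112): 14 bp
  [112,123): 11 bp
  [123,128): 5 bp
  [128,135): 7 bp
  [135,137): 2 bp

[2,4,5,5,5,5,6,6,6,7,8,8,11,12,14,16,17]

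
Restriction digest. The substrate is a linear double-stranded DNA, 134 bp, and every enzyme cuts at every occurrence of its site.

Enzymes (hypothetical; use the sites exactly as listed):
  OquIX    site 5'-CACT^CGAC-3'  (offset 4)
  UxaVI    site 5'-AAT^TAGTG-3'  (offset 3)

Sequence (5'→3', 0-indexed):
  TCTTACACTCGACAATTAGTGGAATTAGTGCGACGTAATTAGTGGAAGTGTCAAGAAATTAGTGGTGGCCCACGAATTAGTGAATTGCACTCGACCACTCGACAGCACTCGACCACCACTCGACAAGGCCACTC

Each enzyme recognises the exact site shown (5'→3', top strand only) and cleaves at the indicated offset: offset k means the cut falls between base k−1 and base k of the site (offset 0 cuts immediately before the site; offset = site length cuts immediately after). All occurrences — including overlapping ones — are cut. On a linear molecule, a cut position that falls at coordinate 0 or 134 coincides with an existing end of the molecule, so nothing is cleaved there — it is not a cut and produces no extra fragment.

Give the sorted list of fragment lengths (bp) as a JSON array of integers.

[7,8,9,9,10,11,14,14,14,18,20]

Per-enzyme occurrences:
  OquIX (CACTCGAC, off=4): starts [5, 87, 95, 105, 116] → cuts [9, 91, 99, 109, 120]
  UxaVI (AATTAGTG, off=3): starts [13, 22, 36, 56, 74] → cuts [16, 25, 39, 59, 77]

Pooled cuts: [9, 16, 25, 39, 59, 77, 91, 99, 109, 120]

Fragment lengths:
  [0,9): 9 bp
  [9,16): 7 bp
  [16,25): 9 bp
  [25,39): 14 bp
  [39,59): 20 bp
  [59,77): 18 bp
  [77,91): 14 bp
  [91,99): 8 bp
  [99,109): 10 bp
  [109,120): 11 bp
  [120,134): 14 bp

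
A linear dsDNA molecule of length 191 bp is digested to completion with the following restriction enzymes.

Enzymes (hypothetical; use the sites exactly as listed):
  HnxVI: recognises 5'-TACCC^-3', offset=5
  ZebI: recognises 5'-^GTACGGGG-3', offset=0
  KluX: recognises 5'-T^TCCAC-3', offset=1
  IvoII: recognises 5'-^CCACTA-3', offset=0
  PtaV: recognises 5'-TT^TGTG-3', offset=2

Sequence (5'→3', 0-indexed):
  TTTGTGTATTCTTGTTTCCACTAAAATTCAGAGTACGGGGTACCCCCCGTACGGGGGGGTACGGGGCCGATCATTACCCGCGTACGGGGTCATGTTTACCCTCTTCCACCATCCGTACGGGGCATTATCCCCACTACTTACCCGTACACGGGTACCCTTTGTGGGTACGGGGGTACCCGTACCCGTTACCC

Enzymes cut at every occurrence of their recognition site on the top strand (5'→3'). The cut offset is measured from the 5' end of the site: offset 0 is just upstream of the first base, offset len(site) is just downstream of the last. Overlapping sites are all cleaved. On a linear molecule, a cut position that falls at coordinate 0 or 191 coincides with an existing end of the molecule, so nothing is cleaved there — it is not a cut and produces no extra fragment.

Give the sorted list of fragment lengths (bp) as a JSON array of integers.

Scan for sites:
  HnxVI TACCC/5: at [40, 74, 96, 138, 152, 173, 179, 186] ⇒ [45, 79, 101, 143, 157, 178, 184] (position 191 is a terminus of the linear molecule — no cut)
  ZebI GTACGGGG/0: at [32, 48, 58, 81, 114, 164] ⇒ [32, 48, 58, 81, 114, 164]
  KluX TTCCAC/1: at [15, 103] ⇒ [16, 104]
  IvoII CCACTA/0: at [17, 130] ⇒ [17, 130]
  PtaV TTTGTG/2: at [0, 157] ⇒ [2, 159]

Pooled cuts: [2, 16, 17, 32, 45, 48, 58, 79, 81, 101, 104, 114, 130, 143, 157, 159, 164, 178, 184]

Fragments:
  [0,2): 2 bp
  [2,16): 14 bp
  [16,17): 1 bp
  [17,32): 15 bp
  [32,45): 13 bp
  [45,48): 3 bp
  [48,58): 10 bp
  [58,79): 21 bp
  [79,81): 2 bp
  [81,101): 20 bp
  [101,104): 3 bp
  [104,114): 10 bp
  [114,130): 16 bp
  [130,143): 13 bp
  [143,157): 14 bp
  [157,159): 2 bp
  [159,164): 5 bp
  [164,178): 14 bp
  [178,184): 6 bp
  [184,191): 7 bp

[1,2,2,2,3,3,5,6,7,10,10,13,13,14,14,14,15,16,20,21]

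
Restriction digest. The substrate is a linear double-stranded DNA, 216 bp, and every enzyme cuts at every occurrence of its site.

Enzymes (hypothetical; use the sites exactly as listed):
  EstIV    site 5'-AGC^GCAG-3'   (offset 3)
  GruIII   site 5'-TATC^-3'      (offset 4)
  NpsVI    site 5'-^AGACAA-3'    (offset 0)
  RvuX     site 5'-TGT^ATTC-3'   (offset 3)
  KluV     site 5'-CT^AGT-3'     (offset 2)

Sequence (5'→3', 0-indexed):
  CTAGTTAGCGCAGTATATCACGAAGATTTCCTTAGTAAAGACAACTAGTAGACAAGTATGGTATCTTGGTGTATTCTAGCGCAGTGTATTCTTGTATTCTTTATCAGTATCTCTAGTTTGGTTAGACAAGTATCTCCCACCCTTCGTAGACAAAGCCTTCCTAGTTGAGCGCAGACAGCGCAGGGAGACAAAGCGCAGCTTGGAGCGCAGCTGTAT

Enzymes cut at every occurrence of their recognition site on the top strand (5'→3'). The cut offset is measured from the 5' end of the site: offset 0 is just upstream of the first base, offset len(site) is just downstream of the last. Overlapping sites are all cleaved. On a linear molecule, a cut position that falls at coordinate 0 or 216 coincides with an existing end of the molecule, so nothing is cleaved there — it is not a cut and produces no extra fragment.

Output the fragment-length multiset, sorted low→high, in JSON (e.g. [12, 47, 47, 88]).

[2,3,3,6,6,7,7,7,8,8,8,8,9,9,9,10,10,10,11,12,13,15,16,19]

Site scan:
  EstIV (AGCGCAG, off=3): starts [6, 77, 167, 176, 191, 203] → cuts [9, 80, 170, 179, 194, 206]
  GruIII (TATC, off=4): starts [15, 61, 101, 107, 130] → cuts [19, 65, 105, 111, 134]
  NpsVI (AGACAA, off=0): starts [38, 49, 123, 147, 185] → cuts [38, 49, 123, 147, 185]
  RvuX (TGTATTC, off=3): starts [69, 84, 92] → cuts [72, 87, 95]
  KluV (CTAGT, off=2): starts [0, 44, 112, 160] → cuts [2, 46, 114, 162]

All cut coordinates (distinct, sorted): [2, 9, 19, 38, 46, 49, 65, 72, 80, 87, 95, 105, 111, 114, 123, 134, 147, 162, 170, 179, 185, 194, 206]

Fragments:
  [0,2): 2 bp
  [2,9): 7 bp
  [9,19): 10 bp
  [19,38): 19 bp
  [38,46): 8 bp
  [46,49): 3 bp
  [49,65): 16 bp
  [65,72): 7 bp
  [72,80): 8 bp
  [80,87): 7 bp
  [87,95): 8 bp
  [95,105): 10 bp
  [105,111): 6 bp
  [111,114): 3 bp
  [114,123): 9 bp
  [123,134): 11 bp
  [134,147): 13 bp
  [147,162): 15 bp
  [162,170): 8 bp
  [170,179): 9 bp
  [179,185): 6 bp
  [185,194): 9 bp
  [194,206): 12 bp
  [206,216): 10 bp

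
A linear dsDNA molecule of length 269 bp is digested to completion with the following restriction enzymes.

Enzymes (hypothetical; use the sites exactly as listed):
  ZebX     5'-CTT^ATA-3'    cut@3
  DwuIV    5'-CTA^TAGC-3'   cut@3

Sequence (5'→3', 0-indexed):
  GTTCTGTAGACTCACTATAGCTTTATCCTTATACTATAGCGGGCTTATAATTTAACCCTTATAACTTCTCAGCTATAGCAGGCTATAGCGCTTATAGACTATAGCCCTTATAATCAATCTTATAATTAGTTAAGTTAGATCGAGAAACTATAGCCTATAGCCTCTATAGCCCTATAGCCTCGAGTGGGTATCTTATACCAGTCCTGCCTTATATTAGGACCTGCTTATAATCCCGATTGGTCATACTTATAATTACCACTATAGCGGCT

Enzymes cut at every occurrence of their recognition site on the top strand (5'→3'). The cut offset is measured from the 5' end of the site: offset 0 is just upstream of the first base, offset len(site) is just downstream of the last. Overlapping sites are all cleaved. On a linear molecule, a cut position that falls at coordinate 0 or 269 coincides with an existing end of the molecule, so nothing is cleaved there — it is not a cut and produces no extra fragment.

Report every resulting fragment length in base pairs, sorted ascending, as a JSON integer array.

[6,7,8,8,8,8,8,9,10,10,12,13,13,14,15,16,16,17,20,22,29]

Per-enzyme occurrences:
  ZebX CTTATA/3: at [27, 43, 57, 90, 106, 118, 191, 207, 223, 245] ⇒ [30, 46, 60, 93, 109, 121, 194, 210, 226, 248]
  DwuIV CTATAGC/3: at [14, 33, 72, 82, 98, 147, 154, 163, 171, 258] ⇒ [17, 36, 75, 85, 101, 150, 157, 166, 174, 261]

All cut coordinates (distinct, sorted): [17, 30, 36, 46, 60, 75, 85, 93, 101, 109, 121, 150, 157, 166, 174, 194, 210, 226, 248, 261]

Fragment lengths:
  [0,17): 17 bp
  [17,30): 13 bp
  [30,36): 6 bp
  [36,46): 10 bp
  [46,60): 14 bp
  [60,75): 15 bp
  [75,85): 10 bp
  [85,93): 8 bp
  [93,101): 8 bp
  [101,109): 8 bp
  [109,121): 12 bp
  [121,150): 29 bp
  [150,157): 7 bp
  [157,166): 9 bp
  [166,174): 8 bp
  [174,194): 20 bp
  [194,210): 16 bp
  [210,226): 16 bp
  [226,248): 22 bp
  [248,261): 13 bp
  [261,269): 8 bp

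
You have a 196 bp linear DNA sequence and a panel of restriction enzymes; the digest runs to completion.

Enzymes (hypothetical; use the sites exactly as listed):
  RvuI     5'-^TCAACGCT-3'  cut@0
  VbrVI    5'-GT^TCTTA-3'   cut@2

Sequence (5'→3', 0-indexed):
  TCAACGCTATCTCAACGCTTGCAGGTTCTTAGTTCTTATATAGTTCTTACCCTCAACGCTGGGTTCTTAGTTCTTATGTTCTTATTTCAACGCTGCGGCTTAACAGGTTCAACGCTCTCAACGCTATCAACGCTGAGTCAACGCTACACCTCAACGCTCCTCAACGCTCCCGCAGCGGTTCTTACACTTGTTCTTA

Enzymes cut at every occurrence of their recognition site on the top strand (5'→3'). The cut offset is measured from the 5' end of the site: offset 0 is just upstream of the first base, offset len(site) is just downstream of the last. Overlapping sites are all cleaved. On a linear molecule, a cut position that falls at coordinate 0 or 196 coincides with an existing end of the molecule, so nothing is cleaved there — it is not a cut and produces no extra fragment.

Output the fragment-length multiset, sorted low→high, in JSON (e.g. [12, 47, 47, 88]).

Scan for sites:
  RvuI TCAACGCT/0: at [0, 11, 52, 86, 108, 117, 126, 137, 150, 160] ⇒ [11, 52, 86, 108, 117, 126, 137, 150, 160] (position 0 is a terminus of the linear molecule — no cut)
  VbrVI GTTCTTA/2: at [24, 31, 42, 62, 69, 77, 177, 189] ⇒ [26, 33, 44, 64, 71, 79, 179, 191]

All cut coordinates (distinct, sorted): [11, 26, 33, 44, 52, 64, 71, 79, 86, 108, 117, 126, 137, 150, 160, 179, 191]

Fragments:
  [0,11): 11 bp
  [11,26): 15 bp
  [26,33): 7 bp
  [33,44): 11 bp
  [44,52): 8 bp
  [52,64): 12 bp
  [64,71): 7 bp
  [71,79): 8 bp
  [79,86): 7 bp
  [86,108): 22 bp
  [108,117): 9 bp
  [117,126): 9 bp
  [126,137): 11 bp
  [137,150): 13 bp
  [150,160): 10 bp
  [160,179): 19 bp
  [179,191): 12 bp
  [191,196): 5 bp

[5,7,7,7,8,8,9,9,10,11,11,11,12,12,13,15,19,22]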